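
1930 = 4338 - 2408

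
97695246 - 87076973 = 10618273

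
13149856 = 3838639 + 9311217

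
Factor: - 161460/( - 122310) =598/453  =  2^1*3^(-1)*13^1*23^1 * 151^( - 1)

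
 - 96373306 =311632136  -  408005442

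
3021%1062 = 897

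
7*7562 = 52934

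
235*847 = 199045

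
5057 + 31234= 36291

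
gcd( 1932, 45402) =966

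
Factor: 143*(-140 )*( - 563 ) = 2^2*5^1*7^1*11^1* 13^1*563^1 = 11271260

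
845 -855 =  - 10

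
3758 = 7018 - 3260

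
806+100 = 906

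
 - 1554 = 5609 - 7163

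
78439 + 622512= 700951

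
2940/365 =8+4/73 = 8.05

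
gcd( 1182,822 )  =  6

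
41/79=41/79 = 0.52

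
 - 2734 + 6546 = 3812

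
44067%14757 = 14553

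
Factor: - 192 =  - 2^6*3^1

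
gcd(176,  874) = 2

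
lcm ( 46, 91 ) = 4186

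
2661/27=887/9 =98.56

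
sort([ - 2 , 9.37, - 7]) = [ - 7, - 2, 9.37 ] 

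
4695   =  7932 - 3237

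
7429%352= 37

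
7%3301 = 7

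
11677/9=1297 + 4/9 = 1297.44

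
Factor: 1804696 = 2^3*19^1 * 31^1*383^1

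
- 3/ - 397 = 3/397  =  0.01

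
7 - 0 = 7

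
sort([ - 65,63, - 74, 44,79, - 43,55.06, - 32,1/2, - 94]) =[ - 94, - 74, - 65, - 43, - 32,1/2,44,  55.06, 63, 79 ]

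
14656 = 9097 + 5559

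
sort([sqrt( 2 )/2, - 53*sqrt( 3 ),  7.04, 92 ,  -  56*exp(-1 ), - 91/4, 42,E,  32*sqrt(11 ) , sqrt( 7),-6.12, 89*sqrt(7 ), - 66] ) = [  -  53*sqrt( 3 ), - 66, - 91/4,-56*exp( - 1), - 6.12, sqrt( 2) /2 , sqrt( 7 ),E, 7.04,42,92 , 32 *sqrt( 11 ), 89*sqrt( 7) ] 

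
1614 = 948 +666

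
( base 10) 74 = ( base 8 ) 112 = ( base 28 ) 2I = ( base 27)2K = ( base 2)1001010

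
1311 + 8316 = 9627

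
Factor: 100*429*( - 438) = -18790200 = - 2^3 * 3^2*5^2 * 11^1*13^1*73^1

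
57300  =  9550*6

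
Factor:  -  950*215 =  - 2^1*5^3*19^1*43^1 = - 204250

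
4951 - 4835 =116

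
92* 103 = 9476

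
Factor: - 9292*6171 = -2^2*3^1  *  11^2 * 17^1*23^1 * 101^1 = - 57340932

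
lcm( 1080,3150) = 37800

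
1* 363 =363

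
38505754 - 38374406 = 131348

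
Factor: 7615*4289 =32660735 = 5^1*1523^1*4289^1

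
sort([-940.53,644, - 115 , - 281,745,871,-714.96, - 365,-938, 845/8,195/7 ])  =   [ - 940.53, - 938, -714.96, - 365, - 281, - 115,  195/7,845/8,  644,745 , 871 ]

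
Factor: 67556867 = 7^1*787^1*12263^1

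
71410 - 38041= 33369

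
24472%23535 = 937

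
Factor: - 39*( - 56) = 2184 = 2^3*3^1* 7^1*13^1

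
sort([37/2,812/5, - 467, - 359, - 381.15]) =[ - 467, - 381.15 , - 359, 37/2, 812/5]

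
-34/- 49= 34/49 = 0.69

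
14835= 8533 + 6302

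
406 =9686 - 9280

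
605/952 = 605/952 = 0.64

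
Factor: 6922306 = 2^1*67^1*51659^1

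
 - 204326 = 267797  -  472123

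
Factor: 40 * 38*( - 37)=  - 56240 = - 2^4*5^1 *19^1*37^1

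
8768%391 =166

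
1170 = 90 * 13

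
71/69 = 1 + 2/69 = 1.03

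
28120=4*7030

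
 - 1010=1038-2048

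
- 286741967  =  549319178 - 836061145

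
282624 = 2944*96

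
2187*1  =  2187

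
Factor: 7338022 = 2^1*3669011^1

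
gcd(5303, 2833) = 1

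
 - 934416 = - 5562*168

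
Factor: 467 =467^1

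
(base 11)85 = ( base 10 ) 93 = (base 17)58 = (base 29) 36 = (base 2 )1011101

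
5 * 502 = 2510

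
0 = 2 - 2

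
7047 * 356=2508732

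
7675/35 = 1535/7 = 219.29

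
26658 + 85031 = 111689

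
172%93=79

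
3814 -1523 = 2291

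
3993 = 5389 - 1396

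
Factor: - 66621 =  - 3^1*53^1*419^1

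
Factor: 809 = 809^1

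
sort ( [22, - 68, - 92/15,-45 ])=[  -  68, - 45 ,-92/15,22 ] 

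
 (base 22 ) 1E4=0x31c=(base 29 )RD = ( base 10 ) 796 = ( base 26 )14G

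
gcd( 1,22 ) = 1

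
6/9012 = 1/1502 =0.00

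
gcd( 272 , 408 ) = 136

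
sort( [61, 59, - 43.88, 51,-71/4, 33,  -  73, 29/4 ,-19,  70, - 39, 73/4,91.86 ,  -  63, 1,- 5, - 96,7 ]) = [-96,-73,  -  63, - 43.88, - 39, - 19, - 71/4 ,  -  5,1,7,  29/4,73/4, 33,  51, 59,  61, 70, 91.86 ]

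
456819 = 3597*127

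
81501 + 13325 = 94826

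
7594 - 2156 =5438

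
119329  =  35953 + 83376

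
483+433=916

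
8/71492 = 2/17873 = 0.00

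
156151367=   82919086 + 73232281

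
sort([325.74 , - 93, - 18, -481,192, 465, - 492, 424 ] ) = [ - 492,-481, - 93,-18,192,325.74, 424, 465]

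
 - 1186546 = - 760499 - 426047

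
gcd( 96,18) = 6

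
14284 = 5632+8652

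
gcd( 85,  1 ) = 1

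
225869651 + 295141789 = 521011440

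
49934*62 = 3095908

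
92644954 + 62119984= 154764938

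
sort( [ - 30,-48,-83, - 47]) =[ - 83 , - 48, - 47,-30 ]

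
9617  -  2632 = 6985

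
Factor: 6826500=2^2*3^2 * 5^3*37^1*41^1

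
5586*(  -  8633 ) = - 48223938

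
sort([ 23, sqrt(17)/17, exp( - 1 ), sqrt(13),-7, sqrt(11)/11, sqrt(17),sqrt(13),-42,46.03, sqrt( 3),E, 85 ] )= [ - 42,  -  7, sqrt (17) /17,sqrt( 11 )/11,exp( - 1),sqrt(3 ),  E, sqrt(13 ),sqrt(13), sqrt(17 ), 23  ,  46.03,85 ] 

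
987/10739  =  987/10739= 0.09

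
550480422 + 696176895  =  1246657317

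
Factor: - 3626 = - 2^1*7^2*37^1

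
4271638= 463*9226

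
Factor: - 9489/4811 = -3^1*17^( - 1)*283^( - 1 )* 3163^1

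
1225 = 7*175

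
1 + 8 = 9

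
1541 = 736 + 805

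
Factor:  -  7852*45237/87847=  - 2^2*3^1*13^1 *17^1*107^( - 1)*151^1*821^( - 1)*887^1 =- 355200924/87847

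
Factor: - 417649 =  - 417649^1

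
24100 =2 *12050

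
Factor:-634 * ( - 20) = 2^3*5^1*317^1 = 12680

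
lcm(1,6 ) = 6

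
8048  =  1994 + 6054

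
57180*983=56207940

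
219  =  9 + 210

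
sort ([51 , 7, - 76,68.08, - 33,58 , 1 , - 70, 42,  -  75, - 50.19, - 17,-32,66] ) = [ - 76, - 75,  -  70,-50.19,  -  33, - 32, - 17, 1,7, 42,51,58, 66,68.08]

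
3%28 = 3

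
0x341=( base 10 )833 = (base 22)1FJ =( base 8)1501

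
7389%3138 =1113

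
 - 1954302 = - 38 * 51429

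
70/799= 70/799 =0.09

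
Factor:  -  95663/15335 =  - 5^(-1)*271^1*353^1  *  3067^(  -  1 ) 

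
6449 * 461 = 2972989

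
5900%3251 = 2649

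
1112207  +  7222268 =8334475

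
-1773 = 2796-4569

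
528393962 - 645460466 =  - 117066504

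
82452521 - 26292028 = 56160493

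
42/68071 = 42/68071 = 0.00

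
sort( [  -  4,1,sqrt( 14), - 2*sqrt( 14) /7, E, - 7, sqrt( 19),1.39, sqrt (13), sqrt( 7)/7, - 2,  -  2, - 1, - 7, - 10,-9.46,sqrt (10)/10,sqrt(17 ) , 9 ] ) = [ - 10, - 9.46, - 7, - 7,-4,- 2, - 2, - 2*sqrt ( 14 ) /7,  -  1,sqrt(10 ) /10, sqrt(7)/7,1, 1.39, E , sqrt(13 ),  sqrt(14), sqrt(17 ),sqrt( 19) , 9] 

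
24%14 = 10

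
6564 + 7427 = 13991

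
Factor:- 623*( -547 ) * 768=2^8*3^1*7^1*89^1*547^1=   261719808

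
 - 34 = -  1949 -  - 1915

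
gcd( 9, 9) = 9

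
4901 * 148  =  725348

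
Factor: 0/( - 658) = 0^1= 0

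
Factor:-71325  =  -3^2*5^2*317^1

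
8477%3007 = 2463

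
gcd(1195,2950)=5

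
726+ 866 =1592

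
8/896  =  1/112 =0.01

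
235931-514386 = - 278455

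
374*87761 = 32822614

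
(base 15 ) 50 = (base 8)113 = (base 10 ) 75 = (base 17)47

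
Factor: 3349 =17^1*197^1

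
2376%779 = 39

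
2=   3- 1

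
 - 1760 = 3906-5666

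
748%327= 94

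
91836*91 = 8357076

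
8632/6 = 4316/3 = 1438.67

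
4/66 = 2/33 = 0.06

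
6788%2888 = 1012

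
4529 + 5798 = 10327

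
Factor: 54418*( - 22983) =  - 1250688894= - 2^1*3^1*7^1*13^2*23^1*47^1 *163^1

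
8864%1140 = 884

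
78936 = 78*1012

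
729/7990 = 729/7990 = 0.09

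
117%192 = 117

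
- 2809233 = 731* ( - 3843 ) 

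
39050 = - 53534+92584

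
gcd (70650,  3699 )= 9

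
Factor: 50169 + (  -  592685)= - 2^2*13^1*10433^1=-542516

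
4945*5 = 24725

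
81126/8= 10140 + 3/4  =  10140.75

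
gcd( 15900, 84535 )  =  265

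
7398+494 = 7892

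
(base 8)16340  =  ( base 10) 7392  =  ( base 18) 14ec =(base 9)11123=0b1110011100000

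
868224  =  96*9044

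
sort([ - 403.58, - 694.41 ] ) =[ - 694.41, - 403.58]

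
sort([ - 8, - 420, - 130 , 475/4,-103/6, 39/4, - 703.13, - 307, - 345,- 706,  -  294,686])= [ - 706,  -  703.13,  -  420,-345, - 307, - 294, - 130, - 103/6  , - 8,39/4, 475/4 , 686]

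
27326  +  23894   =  51220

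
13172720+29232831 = 42405551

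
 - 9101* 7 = -63707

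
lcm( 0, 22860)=0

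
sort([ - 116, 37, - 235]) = [ - 235, - 116,37]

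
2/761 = 2/761 = 0.00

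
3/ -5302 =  - 3/5302 = - 0.00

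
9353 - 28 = 9325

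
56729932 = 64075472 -7345540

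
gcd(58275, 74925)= 8325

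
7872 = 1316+6556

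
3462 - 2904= 558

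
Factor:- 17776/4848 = - 11/3 = - 3^( - 1)*11^1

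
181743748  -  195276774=-13533026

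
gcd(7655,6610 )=5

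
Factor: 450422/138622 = 225211/69311 =7^1 * 11^ ( - 1 )*6301^ ( - 1) * 32173^1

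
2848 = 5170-2322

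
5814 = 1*5814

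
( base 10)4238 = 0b1000010001110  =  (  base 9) 5728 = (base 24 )78e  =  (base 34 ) 3MM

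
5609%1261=565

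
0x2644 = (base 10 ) 9796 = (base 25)fgl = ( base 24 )H04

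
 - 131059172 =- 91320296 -39738876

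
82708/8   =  10338 + 1/2 =10338.50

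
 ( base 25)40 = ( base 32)34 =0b1100100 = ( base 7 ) 202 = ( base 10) 100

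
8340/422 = 19 + 161/211 = 19.76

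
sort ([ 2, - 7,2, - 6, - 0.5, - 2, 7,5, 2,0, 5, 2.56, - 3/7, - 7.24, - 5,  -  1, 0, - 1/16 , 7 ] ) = [- 7.24, - 7, - 6, - 5, - 2, - 1, - 0.5 , - 3/7 , - 1/16,  0, 0, 2, 2,2, 2.56,5, 5,7,7 ]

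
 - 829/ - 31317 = 829/31317 = 0.03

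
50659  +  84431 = 135090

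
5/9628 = 5/9628 = 0.00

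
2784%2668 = 116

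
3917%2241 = 1676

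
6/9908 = 3/4954 = 0.00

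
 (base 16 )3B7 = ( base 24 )1FF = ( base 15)436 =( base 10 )951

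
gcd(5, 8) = 1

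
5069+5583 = 10652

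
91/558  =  91/558 = 0.16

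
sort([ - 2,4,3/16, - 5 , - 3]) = [ - 5 , - 3, - 2  ,  3/16 , 4 ] 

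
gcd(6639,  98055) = 3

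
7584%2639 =2306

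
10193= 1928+8265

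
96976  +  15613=112589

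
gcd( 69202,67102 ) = 14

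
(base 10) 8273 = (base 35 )6QD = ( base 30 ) 95n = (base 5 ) 231043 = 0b10000001010001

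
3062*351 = 1074762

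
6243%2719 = 805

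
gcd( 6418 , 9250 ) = 2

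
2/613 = 2/613 = 0.00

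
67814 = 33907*2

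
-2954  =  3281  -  6235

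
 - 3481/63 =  - 56 + 47/63 =- 55.25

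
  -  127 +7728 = 7601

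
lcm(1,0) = 0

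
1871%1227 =644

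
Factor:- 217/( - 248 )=2^( - 3) * 7^1 = 7/8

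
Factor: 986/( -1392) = -2^( - 3 )*3^ ( - 1 )*17^1 = - 17/24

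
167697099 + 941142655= 1108839754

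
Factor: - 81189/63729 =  - 3^1*31^1*73^( - 1) = - 93/73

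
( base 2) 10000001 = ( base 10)129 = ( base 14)93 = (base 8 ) 201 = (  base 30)49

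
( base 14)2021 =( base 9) 7510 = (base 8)12615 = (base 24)9DL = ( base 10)5517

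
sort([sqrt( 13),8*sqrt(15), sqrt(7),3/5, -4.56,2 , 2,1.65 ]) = [ - 4.56,3/5,1.65, 2, 2, sqrt( 7 ),sqrt( 13 ),  8*sqrt(15)]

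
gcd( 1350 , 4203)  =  9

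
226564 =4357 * 52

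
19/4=19/4  =  4.75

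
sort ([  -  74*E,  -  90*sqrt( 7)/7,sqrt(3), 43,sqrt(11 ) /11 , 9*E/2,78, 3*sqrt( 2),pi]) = [-74*E, - 90*sqrt( 7 ) /7,sqrt ( 11) /11,sqrt ( 3), pi,  3 * sqrt( 2), 9*E/2, 43,78 ] 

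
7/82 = 7/82 = 0.09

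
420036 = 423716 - 3680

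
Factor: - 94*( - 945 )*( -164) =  - 14568120 = - 2^3*3^3*5^1*7^1*41^1 *47^1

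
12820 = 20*641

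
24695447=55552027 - 30856580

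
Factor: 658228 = 2^2*79^1*2083^1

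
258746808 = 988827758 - 730080950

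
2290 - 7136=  - 4846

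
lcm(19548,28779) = 1036044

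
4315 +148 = 4463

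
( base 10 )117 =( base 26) 4D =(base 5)432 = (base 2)1110101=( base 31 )3O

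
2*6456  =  12912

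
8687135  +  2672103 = 11359238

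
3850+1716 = 5566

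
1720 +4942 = 6662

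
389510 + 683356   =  1072866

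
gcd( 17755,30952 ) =53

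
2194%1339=855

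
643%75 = 43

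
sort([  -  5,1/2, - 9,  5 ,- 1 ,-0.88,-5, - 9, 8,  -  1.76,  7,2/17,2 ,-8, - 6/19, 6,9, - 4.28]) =[ - 9 ,  -  9, - 8,-5, - 5  ,- 4.28, -1.76, - 1 ,  -  0.88, - 6/19, 2/17, 1/2,2,5,6,7, 8, 9 ]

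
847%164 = 27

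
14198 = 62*229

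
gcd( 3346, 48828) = 2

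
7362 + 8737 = 16099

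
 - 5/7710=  - 1/1542 = - 0.00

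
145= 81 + 64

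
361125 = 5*72225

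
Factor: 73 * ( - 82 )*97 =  - 2^1*41^1*73^1*97^1 = - 580642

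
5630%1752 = 374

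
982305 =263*3735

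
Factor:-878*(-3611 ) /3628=2^( -1) * 23^1*157^1*439^1*907^( - 1)  =  1585229/1814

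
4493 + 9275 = 13768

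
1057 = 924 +133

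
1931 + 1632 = 3563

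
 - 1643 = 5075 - 6718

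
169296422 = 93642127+75654295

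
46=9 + 37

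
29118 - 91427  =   - 62309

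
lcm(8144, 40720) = 40720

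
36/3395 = 36/3395 = 0.01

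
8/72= 1/9 = 0.11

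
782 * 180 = 140760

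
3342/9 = 1114/3 = 371.33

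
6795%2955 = 885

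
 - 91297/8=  - 91297/8 = - 11412.12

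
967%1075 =967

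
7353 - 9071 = -1718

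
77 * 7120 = 548240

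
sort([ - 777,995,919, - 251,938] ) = [  -  777, - 251, 919,938,995 ] 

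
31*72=2232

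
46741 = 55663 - 8922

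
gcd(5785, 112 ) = 1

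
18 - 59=  -  41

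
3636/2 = 1818  =  1818.00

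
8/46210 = 4/23105  =  0.00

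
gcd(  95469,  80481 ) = 3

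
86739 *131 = 11362809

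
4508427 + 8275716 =12784143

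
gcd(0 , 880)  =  880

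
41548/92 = 10387/23 = 451.61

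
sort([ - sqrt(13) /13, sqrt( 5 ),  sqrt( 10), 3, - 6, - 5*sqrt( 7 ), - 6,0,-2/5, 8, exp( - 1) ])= [ - 5*sqrt(7 ),-6, - 6, - 2/5, -sqrt( 13) /13, 0, exp( - 1), sqrt( 5) , 3,sqrt( 10), 8]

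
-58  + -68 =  - 126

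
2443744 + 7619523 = 10063267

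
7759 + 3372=11131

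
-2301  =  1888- 4189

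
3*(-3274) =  - 9822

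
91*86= 7826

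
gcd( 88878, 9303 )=3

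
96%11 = 8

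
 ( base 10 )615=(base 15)2b0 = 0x267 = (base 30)kf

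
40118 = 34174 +5944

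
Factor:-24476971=- 1031^1 * 23741^1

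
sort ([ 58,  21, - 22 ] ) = [ - 22,21, 58]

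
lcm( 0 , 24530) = 0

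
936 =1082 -146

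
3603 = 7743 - 4140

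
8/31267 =8/31267 = 0.00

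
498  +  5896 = 6394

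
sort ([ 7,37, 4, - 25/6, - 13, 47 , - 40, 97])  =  [-40,- 13,  -  25/6, 4, 7,37, 47,  97 ] 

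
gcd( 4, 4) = 4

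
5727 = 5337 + 390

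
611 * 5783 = 3533413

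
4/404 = 1/101 = 0.01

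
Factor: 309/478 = 2^(-1 )*3^1*103^1*239^( - 1)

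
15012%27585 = 15012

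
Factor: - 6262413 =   -  3^1 *71^1*29401^1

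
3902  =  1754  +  2148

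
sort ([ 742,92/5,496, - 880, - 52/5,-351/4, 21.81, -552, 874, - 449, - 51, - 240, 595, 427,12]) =[-880, - 552, -449,-240, - 351/4, - 51,-52/5 , 12, 92/5 , 21.81, 427,496, 595, 742, 874 ] 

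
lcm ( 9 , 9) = 9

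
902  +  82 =984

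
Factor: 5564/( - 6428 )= - 1391/1607 = - 13^1*107^1*1607^( - 1 )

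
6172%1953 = 313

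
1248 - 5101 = -3853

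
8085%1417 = 1000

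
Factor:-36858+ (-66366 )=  - 2^3*3^1*11^1*17^1*23^1 = - 103224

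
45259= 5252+40007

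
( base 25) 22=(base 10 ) 52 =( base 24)24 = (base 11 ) 48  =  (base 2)110100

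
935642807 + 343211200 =1278854007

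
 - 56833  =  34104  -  90937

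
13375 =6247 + 7128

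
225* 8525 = 1918125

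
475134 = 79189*6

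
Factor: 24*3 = 2^3 * 3^2 = 72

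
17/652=17/652 = 0.03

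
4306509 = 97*44397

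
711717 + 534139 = 1245856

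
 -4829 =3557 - 8386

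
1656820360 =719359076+937461284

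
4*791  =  3164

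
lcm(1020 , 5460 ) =92820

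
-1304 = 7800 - 9104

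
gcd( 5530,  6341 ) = 1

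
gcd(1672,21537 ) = 1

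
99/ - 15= -7 + 2/5 =- 6.60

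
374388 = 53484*7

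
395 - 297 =98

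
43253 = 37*1169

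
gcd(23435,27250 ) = 545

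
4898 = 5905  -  1007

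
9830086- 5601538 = 4228548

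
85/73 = 1  +  12/73 = 1.16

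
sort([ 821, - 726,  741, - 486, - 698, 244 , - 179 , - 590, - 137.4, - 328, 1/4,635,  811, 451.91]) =[ - 726, - 698, - 590,-486, - 328 , - 179, - 137.4, 1/4 , 244,  451.91,635, 741,811,821] 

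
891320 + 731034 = 1622354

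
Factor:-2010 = -2^1*3^1  *5^1*67^1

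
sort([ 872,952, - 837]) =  [ - 837,872,952]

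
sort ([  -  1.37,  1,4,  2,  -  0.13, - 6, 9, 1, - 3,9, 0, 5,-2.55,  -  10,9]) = [  -  10, -6, - 3, - 2.55, - 1.37, - 0.13,0, 1, 1 , 2, 4,5, 9,9,9 ]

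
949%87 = 79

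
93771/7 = 13395 + 6/7 = 13395.86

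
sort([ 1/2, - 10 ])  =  [-10,1/2] 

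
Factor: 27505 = 5^1*5501^1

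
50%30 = 20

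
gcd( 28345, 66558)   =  1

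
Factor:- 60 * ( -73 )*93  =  2^2 * 3^2*5^1*31^1 * 73^1=407340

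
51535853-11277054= 40258799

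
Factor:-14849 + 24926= 3^1*3359^1= 10077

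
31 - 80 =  - 49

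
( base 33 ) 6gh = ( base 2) 1101110100111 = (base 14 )2819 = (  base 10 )7079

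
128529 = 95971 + 32558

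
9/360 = 1/40 = 0.03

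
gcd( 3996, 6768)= 36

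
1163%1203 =1163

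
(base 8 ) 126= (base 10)86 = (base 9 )105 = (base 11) 79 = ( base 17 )51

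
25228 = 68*371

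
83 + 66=149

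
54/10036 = 27/5018 = 0.01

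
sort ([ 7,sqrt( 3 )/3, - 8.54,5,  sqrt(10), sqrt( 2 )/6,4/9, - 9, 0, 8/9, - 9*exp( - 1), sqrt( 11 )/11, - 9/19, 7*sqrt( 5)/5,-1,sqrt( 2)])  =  [ - 9, - 8.54,- 9*exp(-1), - 1,-9/19 , 0,sqrt( 2)/6,sqrt( 11)/11, 4/9, sqrt( 3)/3, 8/9,  sqrt( 2), 7*sqrt(5) /5,sqrt(10), 5 , 7]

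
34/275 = 34/275 = 0.12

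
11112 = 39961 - 28849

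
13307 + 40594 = 53901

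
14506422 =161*90102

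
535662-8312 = 527350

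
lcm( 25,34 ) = 850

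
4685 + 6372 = 11057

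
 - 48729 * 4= - 194916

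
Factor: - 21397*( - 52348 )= 2^2*23^1*569^1*21397^1 = 1120090156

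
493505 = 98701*5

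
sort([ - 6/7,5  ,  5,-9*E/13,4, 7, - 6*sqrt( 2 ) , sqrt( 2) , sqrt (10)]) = [ - 6*sqrt(2 ), - 9*E/13, - 6/7,sqrt (2), sqrt(10), 4, 5,5, 7] 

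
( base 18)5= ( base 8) 5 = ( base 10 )5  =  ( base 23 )5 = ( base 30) 5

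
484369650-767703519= - 283333869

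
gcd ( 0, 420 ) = 420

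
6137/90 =6137/90 =68.19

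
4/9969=4/9969 =0.00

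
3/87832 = 3/87832 = 0.00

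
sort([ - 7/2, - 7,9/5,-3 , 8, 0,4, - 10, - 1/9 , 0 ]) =[ - 10,-7,  -  7/2,- 3,  -  1/9,0,0, 9/5, 4, 8]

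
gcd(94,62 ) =2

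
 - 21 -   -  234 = 213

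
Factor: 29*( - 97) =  - 29^1*97^1 = - 2813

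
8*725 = 5800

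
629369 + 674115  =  1303484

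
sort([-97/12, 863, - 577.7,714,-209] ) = [ - 577.7, - 209, - 97/12,714,863]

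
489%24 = 9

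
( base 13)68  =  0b1010110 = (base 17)51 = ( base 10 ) 86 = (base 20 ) 46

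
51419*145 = 7455755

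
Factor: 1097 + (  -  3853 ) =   -  2^2*13^1 *53^1=-2756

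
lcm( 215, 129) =645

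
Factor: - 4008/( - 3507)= 8/7 = 2^3 * 7^(  -  1) 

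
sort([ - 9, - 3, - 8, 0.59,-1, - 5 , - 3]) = [ - 9, - 8, - 5, - 3,-3,-1,0.59 ] 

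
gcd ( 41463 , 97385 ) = 1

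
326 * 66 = 21516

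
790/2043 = 790/2043 =0.39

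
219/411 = 73/137 = 0.53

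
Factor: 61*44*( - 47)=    - 2^2*11^1*47^1*61^1 =- 126148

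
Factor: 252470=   2^1 * 5^1*25247^1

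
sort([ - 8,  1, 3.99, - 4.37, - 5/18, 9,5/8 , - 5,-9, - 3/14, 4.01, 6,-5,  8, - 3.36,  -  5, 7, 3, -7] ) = [-9 ,-8,-7, - 5, - 5,-5, - 4.37, -3.36, - 5/18, - 3/14,5/8, 1 , 3, 3.99, 4.01, 6, 7, 8,9] 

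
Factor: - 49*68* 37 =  - 123284 = -2^2*7^2*17^1*37^1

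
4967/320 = 4967/320 = 15.52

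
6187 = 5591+596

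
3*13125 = 39375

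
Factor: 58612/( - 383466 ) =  - 29306/191733 = - 2^1*3^( - 1) * 79^( - 1)*809^( - 1)*14653^1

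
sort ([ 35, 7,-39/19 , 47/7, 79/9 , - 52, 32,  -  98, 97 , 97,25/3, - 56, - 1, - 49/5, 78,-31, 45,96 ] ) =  [ - 98 ,-56, - 52, - 31, - 49/5 , - 39/19 , - 1, 47/7  ,  7,  25/3, 79/9 , 32, 35,  45, 78,96, 97,97] 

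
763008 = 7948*96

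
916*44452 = 40718032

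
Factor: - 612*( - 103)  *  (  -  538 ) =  - 33913368 = - 2^3*3^2*17^1*103^1*269^1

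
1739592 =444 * 3918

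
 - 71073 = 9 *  (  -  7897)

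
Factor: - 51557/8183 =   -  7^( -2 )*11^1*43^1*109^1*167^( - 1 ) 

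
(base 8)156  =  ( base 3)11002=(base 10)110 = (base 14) 7C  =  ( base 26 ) 46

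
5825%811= 148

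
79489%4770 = 3169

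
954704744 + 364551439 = 1319256183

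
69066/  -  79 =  - 875 + 59/79 = - 874.25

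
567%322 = 245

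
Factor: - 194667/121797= -187/117 = -3^( - 2) * 11^1*13^( - 1)*17^1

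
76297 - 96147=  - 19850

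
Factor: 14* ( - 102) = - 2^2*3^1 * 7^1 *17^1=- 1428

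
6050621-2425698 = 3624923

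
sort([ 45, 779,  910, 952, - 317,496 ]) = [ - 317, 45,  496,779,  910, 952]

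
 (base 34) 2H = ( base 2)1010101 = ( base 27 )34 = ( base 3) 10011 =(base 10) 85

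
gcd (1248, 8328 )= 24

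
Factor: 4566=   2^1 * 3^1 *761^1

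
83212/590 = 41606/295 = 141.04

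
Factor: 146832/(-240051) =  - 2^4*7^(-1)* 19^1*71^(-1) = -304/497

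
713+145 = 858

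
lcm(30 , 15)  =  30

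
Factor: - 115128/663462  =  -2^2*3^1*13^1*29^ ( - 1)*31^( - 1) = - 156/899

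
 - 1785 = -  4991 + 3206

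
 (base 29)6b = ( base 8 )271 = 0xb9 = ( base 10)185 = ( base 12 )135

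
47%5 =2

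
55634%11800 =8434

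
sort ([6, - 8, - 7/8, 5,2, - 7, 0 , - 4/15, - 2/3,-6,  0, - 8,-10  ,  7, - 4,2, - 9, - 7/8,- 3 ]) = [-10, - 9, - 8, - 8, - 7,- 6,-4, - 3, - 7/8, - 7/8, -2/3, - 4/15,0,0 , 2, 2, 5,6, 7] 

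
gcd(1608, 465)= 3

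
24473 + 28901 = 53374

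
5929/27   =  219 + 16/27=219.59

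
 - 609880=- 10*60988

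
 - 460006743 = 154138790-614145533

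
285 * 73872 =21053520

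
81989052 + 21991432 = 103980484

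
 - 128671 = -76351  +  - 52320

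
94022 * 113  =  10624486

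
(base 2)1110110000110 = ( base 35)65X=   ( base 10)7558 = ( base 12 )445A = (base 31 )7QP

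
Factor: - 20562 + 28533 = 3^1*2657^1=7971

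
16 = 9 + 7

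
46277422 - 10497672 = 35779750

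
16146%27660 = 16146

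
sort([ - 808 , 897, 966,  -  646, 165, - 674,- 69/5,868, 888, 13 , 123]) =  [ - 808 ,-674, - 646, - 69/5, 13,123, 165,868, 888, 897, 966]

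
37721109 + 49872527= 87593636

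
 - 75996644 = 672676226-748672870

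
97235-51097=46138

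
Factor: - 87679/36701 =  -7^( - 3)*107^( - 1 ) * 87679^1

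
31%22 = 9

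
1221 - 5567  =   - 4346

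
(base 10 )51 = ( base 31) 1k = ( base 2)110011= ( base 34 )1H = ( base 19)2d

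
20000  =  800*25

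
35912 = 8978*4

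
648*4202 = 2722896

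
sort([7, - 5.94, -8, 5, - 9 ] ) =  [ - 9,-8, - 5.94,5, 7] 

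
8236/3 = 8236/3 = 2745.33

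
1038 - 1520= - 482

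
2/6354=1/3177 = 0.00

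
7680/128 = 60 = 60.00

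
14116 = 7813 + 6303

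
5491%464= 387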